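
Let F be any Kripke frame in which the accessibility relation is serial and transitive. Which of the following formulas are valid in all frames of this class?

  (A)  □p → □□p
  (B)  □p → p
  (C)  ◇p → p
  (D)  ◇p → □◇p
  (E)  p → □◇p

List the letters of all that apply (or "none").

A

(A) □p → □□p (axiom 4) characterises the transitive frames. Every such R is transitive — valid.
(B) □p → p is axiom T; it is valid on a frame exactly when R is reflexive. Such an R need not be reflexive, so not valid.
(C) ◇p → p (the converse of T) corresponds to R being a subset of the identity. Such an R need not be a subset of the identity, so not valid.
(D) ◇p → □◇p is axiom 5; it is valid on a frame exactly when R is euclidean. Such an R need not be euclidean, so not valid.
(E) p → □◇p is axiom B; it is valid on a frame exactly when R is symmetric. Such an R need not be symmetric, so not valid.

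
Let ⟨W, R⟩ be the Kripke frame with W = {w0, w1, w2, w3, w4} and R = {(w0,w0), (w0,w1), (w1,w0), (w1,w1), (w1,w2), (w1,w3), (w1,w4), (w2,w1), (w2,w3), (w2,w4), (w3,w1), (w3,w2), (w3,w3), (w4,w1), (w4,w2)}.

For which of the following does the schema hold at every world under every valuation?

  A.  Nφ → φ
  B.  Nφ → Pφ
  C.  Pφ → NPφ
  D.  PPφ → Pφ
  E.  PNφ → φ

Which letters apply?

B, E

R is not reflexive: not w2 R w2.
R is symmetric: every R-edge is matched by its reverse.
R is not transitive: w0 R w1 and w1 R w2 but not w0 R w2.
R is not euclidean: w1 R w0 and w1 R w2 but not w0 R w2.
R is serial: every world has an R-successor.
(A) Nφ → φ (axiom T) characterises the reflexive frames. R is not reflexive — not valid.
(B) axiom D: valid iff R is serial. R is serial — valid.
(C) Pφ → NPφ is axiom 5, which corresponds to the euclidean property. R is not euclidean — not valid.
(D) PPφ → Pφ (the dual of axiom 4) characterises the transitive frames. R is not transitive — not valid.
(E) PNφ → φ is the dual of axiom B; it is valid on a frame exactly when R is symmetric. R is symmetric, so valid.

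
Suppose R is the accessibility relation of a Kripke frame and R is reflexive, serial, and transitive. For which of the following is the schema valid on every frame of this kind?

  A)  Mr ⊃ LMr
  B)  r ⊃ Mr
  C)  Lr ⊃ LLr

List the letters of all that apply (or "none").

B, C

(A) Mr ⊃ LMr is axiom 5; it is valid on a frame exactly when R is euclidean. Such an R need not be euclidean, so not valid.
(B) the dual of axiom T: valid iff R is reflexive. Every such R is reflexive — valid.
(C) Lr ⊃ LLr (axiom 4) characterises the transitive frames. Every such R is transitive — valid.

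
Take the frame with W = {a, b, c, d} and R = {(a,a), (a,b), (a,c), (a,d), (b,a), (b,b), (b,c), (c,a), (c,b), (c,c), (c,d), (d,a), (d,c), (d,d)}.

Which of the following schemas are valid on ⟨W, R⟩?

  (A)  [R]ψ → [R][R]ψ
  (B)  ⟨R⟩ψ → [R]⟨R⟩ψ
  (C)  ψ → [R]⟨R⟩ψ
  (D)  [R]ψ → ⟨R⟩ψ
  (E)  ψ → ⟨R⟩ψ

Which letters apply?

R is reflexive: each world relates to itself.
R is symmetric: every R-edge is matched by its reverse.
R is not transitive: b R a and a R d but not b R d.
R is not euclidean: a R b and a R d but not b R d.
R is serial: every world has an R-successor.
(A) [R]ψ → [R][R]ψ (axiom 4) characterises the transitive frames. R is not transitive — not valid.
(B) ⟨R⟩ψ → [R]⟨R⟩ψ (axiom 5) characterises the euclidean frames. R is not euclidean — not valid.
(C) ψ → [R]⟨R⟩ψ is axiom B; it is valid on a frame exactly when R is symmetric. R is symmetric, so valid.
(D) axiom D: valid iff R is serial. R is serial — valid.
(E) the dual of axiom T: valid iff R is reflexive. R is reflexive — valid.

C, D, E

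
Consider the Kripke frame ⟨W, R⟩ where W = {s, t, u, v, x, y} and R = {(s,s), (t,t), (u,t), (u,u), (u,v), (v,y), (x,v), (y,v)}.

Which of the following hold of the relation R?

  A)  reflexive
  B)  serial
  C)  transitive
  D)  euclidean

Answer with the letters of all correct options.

(A) not reflexive: not v R v.
(B) serial: every world has an R-successor.
(C) not transitive: u R v and v R y but not u R y.
(D) not euclidean: u R t and u R u but not t R u.

B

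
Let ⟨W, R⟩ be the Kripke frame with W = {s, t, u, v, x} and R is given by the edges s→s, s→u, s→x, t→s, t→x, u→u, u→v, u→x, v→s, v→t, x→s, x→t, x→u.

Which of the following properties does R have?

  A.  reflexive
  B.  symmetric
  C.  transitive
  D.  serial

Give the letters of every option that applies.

(A) not reflexive: not t R t.
(B) not symmetric: s R u but not u R s.
(C) not transitive: s R u and u R v but not s R v.
(D) serial: every world has an R-successor.

D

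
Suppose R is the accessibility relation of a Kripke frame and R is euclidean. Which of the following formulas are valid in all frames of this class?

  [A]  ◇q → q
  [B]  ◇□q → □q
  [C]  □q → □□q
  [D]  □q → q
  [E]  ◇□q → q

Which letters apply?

(A) ◇q → q is the converse of T; it holds exactly when R ⊆ identity. Such an R need not be a subset of the identity — not valid.
(B) the dual of axiom 5: valid iff R is euclidean. Every such R is euclidean — valid.
(C) axiom 4: valid iff R is transitive. Such an R need not be transitive — not valid.
(D) □q → q (axiom T) characterises the reflexive frames. Such an R need not be reflexive — not valid.
(E) ◇□q → q is the dual of axiom B; it is valid on a frame exactly when R is symmetric. Such an R need not be symmetric, so not valid.

B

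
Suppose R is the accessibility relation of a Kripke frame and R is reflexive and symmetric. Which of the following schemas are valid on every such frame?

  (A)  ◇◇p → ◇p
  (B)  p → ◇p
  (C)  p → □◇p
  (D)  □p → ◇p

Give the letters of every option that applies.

Reflexive relations are serial.
(A) the dual of axiom 4: valid iff R is transitive. Such an R need not be transitive — not valid.
(B) p → ◇p is the dual of axiom T, which corresponds to reflexivity. Every such R is reflexive — valid.
(C) p → □◇p is axiom B, which corresponds to symmetry. Every such R is symmetric — valid.
(D) □p → ◇p is axiom D; it is valid on a frame exactly when R is serial. Every such R is serial, so valid.

B, C, D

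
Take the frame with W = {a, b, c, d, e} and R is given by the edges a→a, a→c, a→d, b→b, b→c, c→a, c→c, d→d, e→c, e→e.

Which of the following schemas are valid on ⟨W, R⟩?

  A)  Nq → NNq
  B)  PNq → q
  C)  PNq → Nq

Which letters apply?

none

R is not symmetric: a R d but not d R a.
R is not transitive: b R c and c R a but not b R a.
R is not euclidean: a R c and a R d but not c R d.
(A) Nq → NNq (axiom 4) characterises the transitive frames. R is not transitive — not valid.
(B) PNq → q (the dual of axiom B) characterises the symmetric frames. R is not symmetric — not valid.
(C) PNq → Nq (the dual of axiom 5) characterises the euclidean frames. R is not euclidean — not valid.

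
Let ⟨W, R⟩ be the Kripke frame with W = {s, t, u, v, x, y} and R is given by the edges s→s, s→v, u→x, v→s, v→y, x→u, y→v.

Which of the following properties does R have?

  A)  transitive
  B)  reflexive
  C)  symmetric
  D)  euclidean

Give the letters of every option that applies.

C

(A) not transitive: s R v and v R y but not s R y.
(B) not reflexive: not t R t.
(C) symmetric: every R-edge is matched by its reverse.
(D) not euclidean: v R s and v R y but not s R y.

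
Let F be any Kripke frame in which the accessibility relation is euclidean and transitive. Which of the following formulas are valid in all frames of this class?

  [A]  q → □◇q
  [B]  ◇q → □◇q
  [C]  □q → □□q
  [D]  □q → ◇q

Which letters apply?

(A) axiom B: valid iff R is symmetric. Such an R need not be symmetric — not valid.
(B) ◇q → □◇q (axiom 5) characterises the euclidean frames. Every such R is euclidean — valid.
(C) axiom 4: valid iff R is transitive. Every such R is transitive — valid.
(D) □q → ◇q (axiom D) characterises the serial frames. Such an R need not be serial — not valid.

B, C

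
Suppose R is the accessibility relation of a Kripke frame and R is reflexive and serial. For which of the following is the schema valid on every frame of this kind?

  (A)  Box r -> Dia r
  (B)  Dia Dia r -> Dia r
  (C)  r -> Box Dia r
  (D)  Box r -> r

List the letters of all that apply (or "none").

(A) axiom D: valid iff R is serial. Every such R is serial — valid.
(B) the dual of axiom 4: valid iff R is transitive. Such an R need not be transitive — not valid.
(C) r -> Box Dia r is axiom B, which corresponds to symmetry. Such an R need not be symmetric — not valid.
(D) Box r -> r is axiom T, which corresponds to reflexivity. Every such R is reflexive — valid.

A, D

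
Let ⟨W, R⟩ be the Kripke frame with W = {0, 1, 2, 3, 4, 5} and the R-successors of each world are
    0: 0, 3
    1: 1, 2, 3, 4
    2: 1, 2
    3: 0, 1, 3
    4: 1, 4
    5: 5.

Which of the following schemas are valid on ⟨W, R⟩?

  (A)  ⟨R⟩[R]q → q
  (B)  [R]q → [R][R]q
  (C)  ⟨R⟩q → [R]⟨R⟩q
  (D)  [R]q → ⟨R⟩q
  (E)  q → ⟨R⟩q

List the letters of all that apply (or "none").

R is reflexive: each world relates to itself.
R is symmetric: every R-edge is matched by its reverse.
R is not transitive: 0 R 3 and 3 R 1 but not 0 R 1.
R is not euclidean: 1 R 2 and 1 R 3 but not 2 R 3.
R is serial: every world has an R-successor.
(A) the dual of axiom B: valid iff R is symmetric. R is symmetric — valid.
(B) axiom 4: valid iff R is transitive. R is not transitive — not valid.
(C) ⟨R⟩q → [R]⟨R⟩q is axiom 5, which corresponds to the euclidean property. R is not euclidean — not valid.
(D) [R]q → ⟨R⟩q (axiom D) characterises the serial frames. R is serial — valid.
(E) the dual of axiom T: valid iff R is reflexive. R is reflexive — valid.

A, D, E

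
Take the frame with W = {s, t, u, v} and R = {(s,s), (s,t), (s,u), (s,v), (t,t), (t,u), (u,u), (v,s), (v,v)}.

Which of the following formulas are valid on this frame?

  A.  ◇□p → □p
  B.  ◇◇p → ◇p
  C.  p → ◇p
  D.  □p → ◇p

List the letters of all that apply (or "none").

R is reflexive: each world relates to itself.
R is not transitive: v R s and s R t but not v R t.
R is not euclidean: s R t and s R s but not t R s.
R is serial: every world has an R-successor.
(A) ◇□p → □p is the dual of axiom 5, which corresponds to the euclidean property. R is not euclidean — not valid.
(B) ◇◇p → ◇p is the dual of axiom 4, which corresponds to transitivity. R is not transitive — not valid.
(C) p → ◇p is the dual of axiom T, which corresponds to reflexivity. R is reflexive — valid.
(D) axiom D: valid iff R is serial. R is serial — valid.

C, D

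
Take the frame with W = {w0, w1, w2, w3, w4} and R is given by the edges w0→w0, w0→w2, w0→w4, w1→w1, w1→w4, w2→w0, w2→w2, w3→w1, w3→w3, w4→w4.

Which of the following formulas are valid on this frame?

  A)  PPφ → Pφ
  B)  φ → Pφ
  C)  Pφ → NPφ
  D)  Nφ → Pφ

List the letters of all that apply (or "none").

B, D

R is reflexive: each world relates to itself.
R is not transitive: w2 R w0 and w0 R w4 but not w2 R w4.
R is not euclidean: w0 R w2 and w0 R w4 but not w2 R w4.
R is serial: every world has an R-successor.
(A) PPφ → Pφ (the dual of axiom 4) characterises the transitive frames. R is not transitive — not valid.
(B) φ → Pφ is the dual of axiom T, which corresponds to reflexivity. R is reflexive — valid.
(C) Pφ → NPφ (axiom 5) characterises the euclidean frames. R is not euclidean — not valid.
(D) Nφ → Pφ (axiom D) characterises the serial frames. R is serial — valid.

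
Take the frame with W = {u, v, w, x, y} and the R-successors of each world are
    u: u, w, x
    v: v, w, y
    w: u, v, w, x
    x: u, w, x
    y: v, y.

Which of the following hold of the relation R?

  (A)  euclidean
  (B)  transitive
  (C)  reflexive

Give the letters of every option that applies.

C

(A) not euclidean: v R w and v R y but not w R y.
(B) not transitive: u R w and w R v but not u R v.
(C) reflexive: each world relates to itself.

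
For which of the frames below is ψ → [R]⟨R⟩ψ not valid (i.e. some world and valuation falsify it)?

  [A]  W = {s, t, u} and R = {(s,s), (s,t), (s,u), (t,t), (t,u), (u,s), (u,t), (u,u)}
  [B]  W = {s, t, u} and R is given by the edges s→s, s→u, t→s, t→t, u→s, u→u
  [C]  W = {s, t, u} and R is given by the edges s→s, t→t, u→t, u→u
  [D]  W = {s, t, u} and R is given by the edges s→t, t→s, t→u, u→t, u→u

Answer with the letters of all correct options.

The schema ψ → [R]⟨R⟩ψ is axiom B; it is valid on a frame iff R is symmetric.
(A) R is not symmetric (s R t but not t R s), so the schema fails here.
(B) R is not symmetric (t R s but not s R t), so the schema fails here.
(C) R is not symmetric (u R t but not t R u), so the schema fails here.
(D) R is symmetric (every R-edge is matched by its reverse), so the schema is valid here.

A, B, C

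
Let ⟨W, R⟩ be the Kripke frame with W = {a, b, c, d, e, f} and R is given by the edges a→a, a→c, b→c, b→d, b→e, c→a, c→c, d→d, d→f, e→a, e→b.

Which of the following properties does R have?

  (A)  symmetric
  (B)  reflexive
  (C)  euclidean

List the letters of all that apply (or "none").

none

(A) not symmetric: b R c but not c R b.
(B) not reflexive: not b R b.
(C) not euclidean: b R c and b R d but not c R d.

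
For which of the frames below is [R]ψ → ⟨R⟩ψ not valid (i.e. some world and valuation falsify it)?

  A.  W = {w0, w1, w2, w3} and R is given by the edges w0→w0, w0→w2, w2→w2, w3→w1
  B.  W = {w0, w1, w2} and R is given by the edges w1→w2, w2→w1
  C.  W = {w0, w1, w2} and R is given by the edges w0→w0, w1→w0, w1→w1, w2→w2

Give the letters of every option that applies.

A, B

The schema [R]ψ → ⟨R⟩ψ is axiom D; it is valid on a frame iff R is serial.
(A) R is not serial (w1 has no R-successor), so the schema fails here.
(B) R is not serial (w0 has no R-successor), so the schema fails here.
(C) R is serial (every world has an R-successor), so the schema is valid here.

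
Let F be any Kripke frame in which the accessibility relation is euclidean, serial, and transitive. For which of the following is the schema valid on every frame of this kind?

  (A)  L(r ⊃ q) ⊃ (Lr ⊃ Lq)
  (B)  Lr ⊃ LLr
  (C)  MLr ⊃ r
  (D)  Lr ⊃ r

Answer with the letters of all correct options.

A, B

(A) L(r ⊃ q) ⊃ (Lr ⊃ Lq) is axiom K, valid on every Kripke frame — valid.
(B) axiom 4: valid iff R is transitive. Every such R is transitive — valid.
(C) MLr ⊃ r is the dual of axiom B; it is valid on a frame exactly when R is symmetric. Such an R need not be symmetric, so not valid.
(D) Lr ⊃ r is axiom T, which corresponds to reflexivity. Such an R need not be reflexive — not valid.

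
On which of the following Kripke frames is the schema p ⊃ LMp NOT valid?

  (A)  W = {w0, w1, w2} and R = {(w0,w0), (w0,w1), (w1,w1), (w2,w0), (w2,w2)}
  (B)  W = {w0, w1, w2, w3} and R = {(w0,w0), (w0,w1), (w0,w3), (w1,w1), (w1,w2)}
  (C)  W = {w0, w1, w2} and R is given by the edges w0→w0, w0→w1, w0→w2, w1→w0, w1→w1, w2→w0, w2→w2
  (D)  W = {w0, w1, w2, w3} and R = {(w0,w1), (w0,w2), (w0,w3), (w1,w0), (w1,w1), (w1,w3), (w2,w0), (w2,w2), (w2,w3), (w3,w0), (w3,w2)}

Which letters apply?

A, B, D

The schema p ⊃ LMp is axiom B; it is valid on a frame iff R is symmetric.
(A) R is not symmetric (w0 R w1 but not w1 R w0), so the schema fails here.
(B) R is not symmetric (w0 R w1 but not w1 R w0), so the schema fails here.
(C) R is symmetric (every R-edge is matched by its reverse), so the schema is valid here.
(D) R is not symmetric (w1 R w3 but not w3 R w1), so the schema fails here.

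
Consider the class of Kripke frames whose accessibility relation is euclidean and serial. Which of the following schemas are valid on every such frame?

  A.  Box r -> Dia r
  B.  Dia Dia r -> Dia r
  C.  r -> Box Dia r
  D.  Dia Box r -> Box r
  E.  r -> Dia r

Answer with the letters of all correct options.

A, D

(A) Box r -> Dia r is axiom D; it is valid on a frame exactly when R is serial. Every such R is serial, so valid.
(B) the dual of axiom 4: valid iff R is transitive. Such an R need not be transitive — not valid.
(C) r -> Box Dia r is axiom B; it is valid on a frame exactly when R is symmetric. Such an R need not be symmetric, so not valid.
(D) Dia Box r -> Box r is the dual of axiom 5; it is valid on a frame exactly when R is euclidean. Every such R is euclidean, so valid.
(E) r -> Dia r is the dual of axiom T; it is valid on a frame exactly when R is reflexive. Such an R need not be reflexive, so not valid.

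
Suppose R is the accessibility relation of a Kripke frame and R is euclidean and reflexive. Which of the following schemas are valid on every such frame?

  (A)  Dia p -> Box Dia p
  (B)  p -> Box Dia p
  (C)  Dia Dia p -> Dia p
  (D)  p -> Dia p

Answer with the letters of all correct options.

A reflexive euclidean relation is also symmetric (from wRw and wRv the euclidean condition gives vRw) and hence transitive; it is an equivalence relation.
(A) axiom 5: valid iff R is euclidean. Every such R is euclidean — valid.
(B) axiom B: valid iff R is symmetric. Every such R is symmetric — valid.
(C) the dual of axiom 4: valid iff R is transitive. Every such R is transitive — valid.
(D) p -> Dia p is the dual of axiom T; it is valid on a frame exactly when R is reflexive. Every such R is reflexive, so valid.

A, B, C, D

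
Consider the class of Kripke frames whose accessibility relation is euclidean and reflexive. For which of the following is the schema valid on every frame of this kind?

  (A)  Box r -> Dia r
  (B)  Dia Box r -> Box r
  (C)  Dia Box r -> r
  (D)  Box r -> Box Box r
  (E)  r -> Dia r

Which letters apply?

A, B, C, D, E

A reflexive euclidean relation is also symmetric (from wRw and wRv the euclidean condition gives vRw) and hence transitive; it is an equivalence relation.
(A) Box r -> Dia r (axiom D) characterises the serial frames. Every such R is serial — valid.
(B) Dia Box r -> Box r is the dual of axiom 5, which corresponds to the euclidean property. Every such R is euclidean — valid.
(C) Dia Box r -> r is the dual of axiom B, which corresponds to symmetry. Every such R is symmetric — valid.
(D) Box r -> Box Box r is axiom 4, which corresponds to transitivity. Every such R is transitive — valid.
(E) the dual of axiom T: valid iff R is reflexive. Every such R is reflexive — valid.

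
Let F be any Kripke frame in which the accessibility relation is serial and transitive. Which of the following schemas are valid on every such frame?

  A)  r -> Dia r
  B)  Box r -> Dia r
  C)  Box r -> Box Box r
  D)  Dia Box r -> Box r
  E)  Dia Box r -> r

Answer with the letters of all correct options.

B, C

(A) r -> Dia r is the dual of axiom T, which corresponds to reflexivity. Such an R need not be reflexive — not valid.
(B) Box r -> Dia r is axiom D; it is valid on a frame exactly when R is serial. Every such R is serial, so valid.
(C) Box r -> Box Box r is axiom 4; it is valid on a frame exactly when R is transitive. Every such R is transitive, so valid.
(D) Dia Box r -> Box r is the dual of axiom 5; it is valid on a frame exactly when R is euclidean. Such an R need not be euclidean, so not valid.
(E) Dia Box r -> r (the dual of axiom B) characterises the symmetric frames. Such an R need not be symmetric — not valid.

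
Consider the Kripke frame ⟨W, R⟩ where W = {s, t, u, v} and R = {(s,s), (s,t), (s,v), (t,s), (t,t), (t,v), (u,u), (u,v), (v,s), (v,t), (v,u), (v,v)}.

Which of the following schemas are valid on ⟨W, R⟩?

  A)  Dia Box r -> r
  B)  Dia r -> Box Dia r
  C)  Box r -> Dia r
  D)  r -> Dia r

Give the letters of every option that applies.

R is reflexive: each world relates to itself.
R is symmetric: every R-edge is matched by its reverse.
R is not euclidean: v R s and v R u but not s R u.
R is serial: every world has an R-successor.
(A) Dia Box r -> r is the dual of axiom B; it is valid on a frame exactly when R is symmetric. R is symmetric, so valid.
(B) Dia r -> Box Dia r (axiom 5) characterises the euclidean frames. R is not euclidean — not valid.
(C) Box r -> Dia r is axiom D, which corresponds to seriality. R is serial — valid.
(D) r -> Dia r is the dual of axiom T; it is valid on a frame exactly when R is reflexive. R is reflexive, so valid.

A, C, D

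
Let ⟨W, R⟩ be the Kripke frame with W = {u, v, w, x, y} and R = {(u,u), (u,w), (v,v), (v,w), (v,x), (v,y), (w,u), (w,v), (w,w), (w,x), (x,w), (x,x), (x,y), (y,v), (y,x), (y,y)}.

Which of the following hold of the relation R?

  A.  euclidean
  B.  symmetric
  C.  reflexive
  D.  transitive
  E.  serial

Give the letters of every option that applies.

C, E

(A) not euclidean: v R w and v R y but not w R y.
(B) not symmetric: v R x but not x R v.
(C) reflexive: each world relates to itself.
(D) not transitive: u R w and w R v but not u R v.
(E) serial: every world has an R-successor.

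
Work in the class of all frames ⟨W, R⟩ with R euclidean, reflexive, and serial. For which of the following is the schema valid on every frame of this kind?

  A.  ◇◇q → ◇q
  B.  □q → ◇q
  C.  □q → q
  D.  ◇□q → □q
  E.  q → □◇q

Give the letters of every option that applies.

A, B, C, D, E

A relation that is euclidean, reflexive, and serial is also symmetric and transitive.
(A) ◇◇q → ◇q (the dual of axiom 4) characterises the transitive frames. Every such R is transitive — valid.
(B) axiom D: valid iff R is serial. Every such R is serial — valid.
(C) □q → q is axiom T; it is valid on a frame exactly when R is reflexive. Every such R is reflexive, so valid.
(D) ◇□q → □q is the dual of axiom 5; it is valid on a frame exactly when R is euclidean. Every such R is euclidean, so valid.
(E) q → □◇q (axiom B) characterises the symmetric frames. Every such R is symmetric — valid.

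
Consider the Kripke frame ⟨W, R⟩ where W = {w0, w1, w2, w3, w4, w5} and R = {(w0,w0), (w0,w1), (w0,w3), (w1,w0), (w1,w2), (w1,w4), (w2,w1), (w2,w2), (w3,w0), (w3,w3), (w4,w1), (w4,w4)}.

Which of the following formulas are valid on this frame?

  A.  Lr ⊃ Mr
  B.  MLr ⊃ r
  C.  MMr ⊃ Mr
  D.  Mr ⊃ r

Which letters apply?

B

R is symmetric: every R-edge is matched by its reverse.
R is not transitive: w0 R w1 and w1 R w2 but not w0 R w2.
R is not serial: w5 has no R-successor.
R is not a subset of the identity: w0 R w1 with w0 ≠ w1.
(A) axiom D: valid iff R is serial. R is not serial — not valid.
(B) MLr ⊃ r (the dual of axiom B) characterises the symmetric frames. R is symmetric — valid.
(C) MMr ⊃ Mr is the dual of axiom 4, which corresponds to transitivity. R is not transitive — not valid.
(D) Mr ⊃ r is valid only on frames where every R-edge is a self-loop. Here R ⊄ identity — not valid.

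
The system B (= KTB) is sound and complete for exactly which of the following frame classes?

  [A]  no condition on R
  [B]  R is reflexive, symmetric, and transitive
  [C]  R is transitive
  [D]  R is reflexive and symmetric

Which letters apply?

D

(A) this class determines K, not B (= KTB).
(B) this class determines S5, not B (= KTB).
(C) this class determines K4, not B (= KTB).
(D) B (= KTB) is sound and complete for exactly this class.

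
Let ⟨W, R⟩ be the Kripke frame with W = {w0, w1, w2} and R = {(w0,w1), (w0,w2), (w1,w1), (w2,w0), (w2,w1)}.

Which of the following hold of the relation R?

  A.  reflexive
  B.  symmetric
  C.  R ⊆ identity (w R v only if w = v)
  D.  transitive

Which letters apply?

none

(A) not reflexive: not w0 R w0.
(B) not symmetric: w0 R w1 but not w1 R w0.
(C) not ⊆ identity: w0 R w1 with w0 ≠ w1.
(D) not transitive: w0 R w2 and w2 R w0 but not w0 R w0.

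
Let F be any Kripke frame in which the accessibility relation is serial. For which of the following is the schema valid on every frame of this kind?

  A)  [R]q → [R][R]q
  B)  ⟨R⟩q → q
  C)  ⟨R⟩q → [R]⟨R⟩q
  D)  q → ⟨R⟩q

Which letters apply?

none

(A) axiom 4: valid iff R is transitive. Such an R need not be transitive — not valid.
(B) ⟨R⟩q → q is the converse of T; it holds exactly when R ⊆ identity. Such an R need not be a subset of the identity — not valid.
(C) ⟨R⟩q → [R]⟨R⟩q is axiom 5; it is valid on a frame exactly when R is euclidean. Such an R need not be euclidean, so not valid.
(D) q → ⟨R⟩q is the dual of axiom T, which corresponds to reflexivity. Such an R need not be reflexive — not valid.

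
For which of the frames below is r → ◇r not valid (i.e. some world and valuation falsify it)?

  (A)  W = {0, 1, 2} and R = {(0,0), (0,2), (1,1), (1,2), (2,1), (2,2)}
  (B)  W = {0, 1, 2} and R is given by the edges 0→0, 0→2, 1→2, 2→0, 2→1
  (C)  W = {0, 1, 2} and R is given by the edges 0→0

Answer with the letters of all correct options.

The schema r → ◇r is the dual of axiom T; it is valid on a frame iff R is reflexive.
(A) R is reflexive (each world relates to itself), so the schema is valid here.
(B) R is not reflexive (not 1 R 1), so the schema fails here.
(C) R is not reflexive (not 1 R 1), so the schema fails here.

B, C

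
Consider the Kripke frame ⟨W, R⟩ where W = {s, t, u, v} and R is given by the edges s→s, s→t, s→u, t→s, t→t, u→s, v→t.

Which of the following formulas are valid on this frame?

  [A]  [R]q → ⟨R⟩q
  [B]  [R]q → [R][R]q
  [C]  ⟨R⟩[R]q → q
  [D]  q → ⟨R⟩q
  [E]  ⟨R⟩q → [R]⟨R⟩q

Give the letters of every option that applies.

A

R is not reflexive: not u R u.
R is not symmetric: v R t but not t R v.
R is not transitive: t R s and s R u but not t R u.
R is not euclidean: s R t and s R u but not t R u.
R is serial: every world has an R-successor.
(A) [R]q → ⟨R⟩q is axiom D, which corresponds to seriality. R is serial — valid.
(B) axiom 4: valid iff R is transitive. R is not transitive — not valid.
(C) ⟨R⟩[R]q → q (the dual of axiom B) characterises the symmetric frames. R is not symmetric — not valid.
(D) q → ⟨R⟩q (the dual of axiom T) characterises the reflexive frames. R is not reflexive — not valid.
(E) ⟨R⟩q → [R]⟨R⟩q is axiom 5, which corresponds to the euclidean property. R is not euclidean — not valid.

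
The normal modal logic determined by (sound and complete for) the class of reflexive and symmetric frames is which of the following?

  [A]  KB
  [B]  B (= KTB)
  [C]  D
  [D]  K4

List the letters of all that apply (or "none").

(A) KB is determined by the class of symmetric frames.
(B) B (= KTB) is determined by exactly this class.
(C) D is determined by the class of serial frames.
(D) K4 is determined by the class of transitive frames.

B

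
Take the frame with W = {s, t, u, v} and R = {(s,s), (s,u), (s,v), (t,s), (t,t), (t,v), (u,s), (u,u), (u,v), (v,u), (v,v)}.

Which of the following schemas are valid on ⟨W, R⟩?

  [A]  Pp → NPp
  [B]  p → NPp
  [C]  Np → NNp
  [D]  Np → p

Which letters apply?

R is reflexive: each world relates to itself.
R is not symmetric: s R v but not v R s.
R is not transitive: t R s and s R u but not t R u.
R is not euclidean: s R v and s R s but not v R s.
(A) Pp → NPp is axiom 5, which corresponds to the euclidean property. R is not euclidean — not valid.
(B) p → NPp is axiom B, which corresponds to symmetry. R is not symmetric — not valid.
(C) Np → NNp (axiom 4) characterises the transitive frames. R is not transitive — not valid.
(D) Np → p is axiom T, which corresponds to reflexivity. R is reflexive — valid.

D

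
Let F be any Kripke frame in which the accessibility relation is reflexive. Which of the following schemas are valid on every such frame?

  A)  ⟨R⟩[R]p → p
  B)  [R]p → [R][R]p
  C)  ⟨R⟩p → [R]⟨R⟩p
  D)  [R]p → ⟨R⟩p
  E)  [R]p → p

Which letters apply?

D, E

A reflexive relation is serial.
(A) ⟨R⟩[R]p → p (the dual of axiom B) characterises the symmetric frames. Such an R need not be symmetric — not valid.
(B) axiom 4: valid iff R is transitive. Such an R need not be transitive — not valid.
(C) ⟨R⟩p → [R]⟨R⟩p (axiom 5) characterises the euclidean frames. Such an R need not be euclidean — not valid.
(D) [R]p → ⟨R⟩p (axiom D) characterises the serial frames. Every such R is serial — valid.
(E) axiom T: valid iff R is reflexive. Every such R is reflexive — valid.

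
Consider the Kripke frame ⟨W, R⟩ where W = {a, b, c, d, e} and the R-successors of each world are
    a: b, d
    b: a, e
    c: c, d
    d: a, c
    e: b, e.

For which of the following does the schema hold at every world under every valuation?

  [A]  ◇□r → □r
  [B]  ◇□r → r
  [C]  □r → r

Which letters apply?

R is not reflexive: not a R a.
R is symmetric: every R-edge is matched by its reverse.
R is not euclidean: a R b and a R d but not b R d.
(A) ◇□r → □r is the dual of axiom 5; it is valid on a frame exactly when R is euclidean. R is not euclidean, so not valid.
(B) the dual of axiom B: valid iff R is symmetric. R is symmetric — valid.
(C) □r → r is axiom T; it is valid on a frame exactly when R is reflexive. R is not reflexive, so not valid.

B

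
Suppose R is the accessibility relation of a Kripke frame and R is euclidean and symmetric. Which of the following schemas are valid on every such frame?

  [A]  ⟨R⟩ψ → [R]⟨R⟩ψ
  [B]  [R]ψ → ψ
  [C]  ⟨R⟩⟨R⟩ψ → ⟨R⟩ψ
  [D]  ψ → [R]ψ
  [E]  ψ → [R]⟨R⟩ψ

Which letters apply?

A, C, E

A symmetric euclidean relation is transitive (uRv and vRw give vRu by symmetry, then uRw by the euclidean condition, applied at v).
(A) axiom 5: valid iff R is euclidean. Every such R is euclidean — valid.
(B) [R]ψ → ψ is axiom T; it is valid on a frame exactly when R is reflexive. Such an R need not be reflexive, so not valid.
(C) ⟨R⟩⟨R⟩ψ → ⟨R⟩ψ is the dual of axiom 4, which corresponds to transitivity. Every such R is transitive — valid.
(D) ψ → [R]ψ (equivalent to ◇p→p) corresponds to R being a subset of the identity. Such an R need not be a subset of the identity, so not valid.
(E) ψ → [R]⟨R⟩ψ (axiom B) characterises the symmetric frames. Every such R is symmetric — valid.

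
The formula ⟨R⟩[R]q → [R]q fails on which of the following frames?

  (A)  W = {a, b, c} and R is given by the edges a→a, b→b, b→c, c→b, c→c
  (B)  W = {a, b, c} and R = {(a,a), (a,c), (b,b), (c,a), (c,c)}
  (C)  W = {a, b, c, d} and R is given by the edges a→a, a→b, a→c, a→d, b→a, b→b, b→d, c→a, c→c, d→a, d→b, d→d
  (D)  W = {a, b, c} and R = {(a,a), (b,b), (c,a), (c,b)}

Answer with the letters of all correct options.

C, D

The schema ⟨R⟩[R]q → [R]q is the dual of axiom 5; it is valid on a frame iff R is euclidean.
(A) R is euclidean (any two R-successors of the same world are R-related), so the schema is valid here.
(B) R is euclidean (any two R-successors of the same world are R-related), so the schema is valid here.
(C) R is not euclidean (a R b and a R c but not b R c), so the schema fails here.
(D) R is not euclidean (c R a and c R b but not a R b), so the schema fails here.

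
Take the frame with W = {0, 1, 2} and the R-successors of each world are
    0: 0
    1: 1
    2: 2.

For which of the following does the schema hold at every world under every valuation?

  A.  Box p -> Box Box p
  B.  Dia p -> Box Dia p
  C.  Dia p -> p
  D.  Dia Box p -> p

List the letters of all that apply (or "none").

R is symmetric: every R-edge is matched by its reverse.
R is transitive: R is closed under composition.
R is euclidean: any two R-successors of the same world are R-related.
R is a subset of the identity: every R-edge is a self-loop.
(A) Box p -> Box Box p is axiom 4, which corresponds to transitivity. R is transitive — valid.
(B) Dia p -> Box Dia p is axiom 5, which corresponds to the euclidean property. R is euclidean — valid.
(C) Dia p -> p is valid only on frames where every R-edge is a self-loop. Here R ⊆ identity — valid.
(D) the dual of axiom B: valid iff R is symmetric. R is symmetric — valid.

A, B, C, D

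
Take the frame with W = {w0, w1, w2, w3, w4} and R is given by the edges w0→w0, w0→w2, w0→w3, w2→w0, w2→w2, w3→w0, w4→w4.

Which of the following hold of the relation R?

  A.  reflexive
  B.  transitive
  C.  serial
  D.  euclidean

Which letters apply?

(A) not reflexive: not w1 R w1.
(B) not transitive: w2 R w0 and w0 R w3 but not w2 R w3.
(C) not serial: w1 has no R-successor.
(D) not euclidean: w0 R w2 and w0 R w3 but not w2 R w3.

none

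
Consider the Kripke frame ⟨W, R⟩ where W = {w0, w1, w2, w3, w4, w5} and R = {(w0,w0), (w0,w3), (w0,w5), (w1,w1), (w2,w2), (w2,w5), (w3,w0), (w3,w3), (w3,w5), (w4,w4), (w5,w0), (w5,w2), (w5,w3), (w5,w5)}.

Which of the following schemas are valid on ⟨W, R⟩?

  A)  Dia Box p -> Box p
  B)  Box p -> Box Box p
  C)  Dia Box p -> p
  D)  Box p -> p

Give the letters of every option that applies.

R is reflexive: each world relates to itself.
R is symmetric: every R-edge is matched by its reverse.
R is not transitive: w0 R w5 and w5 R w2 but not w0 R w2.
R is not euclidean: w5 R w0 and w5 R w2 but not w0 R w2.
(A) Dia Box p -> Box p is the dual of axiom 5; it is valid on a frame exactly when R is euclidean. R is not euclidean, so not valid.
(B) Box p -> Box Box p is axiom 4; it is valid on a frame exactly when R is transitive. R is not transitive, so not valid.
(C) Dia Box p -> p is the dual of axiom B, which corresponds to symmetry. R is symmetric — valid.
(D) Box p -> p is axiom T; it is valid on a frame exactly when R is reflexive. R is reflexive, so valid.

C, D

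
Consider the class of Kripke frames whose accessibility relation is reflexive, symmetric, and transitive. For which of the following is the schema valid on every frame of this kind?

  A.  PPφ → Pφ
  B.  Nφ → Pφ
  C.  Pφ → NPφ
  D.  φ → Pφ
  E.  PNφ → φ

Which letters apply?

A relation that is reflexive, symmetric, and transitive is also euclidean and serial.
(A) PPφ → Pφ (the dual of axiom 4) characterises the transitive frames. Every such R is transitive — valid.
(B) Nφ → Pφ is axiom D, which corresponds to seriality. Every such R is serial — valid.
(C) Pφ → NPφ is axiom 5, which corresponds to the euclidean property. Every such R is euclidean — valid.
(D) φ → Pφ is the dual of axiom T, which corresponds to reflexivity. Every such R is reflexive — valid.
(E) PNφ → φ is the dual of axiom B; it is valid on a frame exactly when R is symmetric. Every such R is symmetric, so valid.

A, B, C, D, E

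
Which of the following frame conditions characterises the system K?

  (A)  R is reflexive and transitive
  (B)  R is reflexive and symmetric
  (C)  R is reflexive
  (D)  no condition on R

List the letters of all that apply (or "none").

(A) this class determines S4, not K.
(B) this class determines B (= KTB), not K.
(C) this class determines T (= KT), not K.
(D) K is sound and complete for exactly this class.

D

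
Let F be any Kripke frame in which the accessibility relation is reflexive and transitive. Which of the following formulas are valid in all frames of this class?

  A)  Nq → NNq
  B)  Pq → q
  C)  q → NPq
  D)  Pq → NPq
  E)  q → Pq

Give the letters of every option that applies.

Reflexive relations are serial.
(A) Nq → NNq (axiom 4) characterises the transitive frames. Every such R is transitive — valid.
(B) Pq → q (the converse of T) corresponds to R being a subset of the identity. Such an R need not be a subset of the identity, so not valid.
(C) q → NPq (axiom B) characterises the symmetric frames. Such an R need not be symmetric — not valid.
(D) Pq → NPq (axiom 5) characterises the euclidean frames. Such an R need not be euclidean — not valid.
(E) q → Pq is the dual of axiom T; it is valid on a frame exactly when R is reflexive. Every such R is reflexive, so valid.

A, E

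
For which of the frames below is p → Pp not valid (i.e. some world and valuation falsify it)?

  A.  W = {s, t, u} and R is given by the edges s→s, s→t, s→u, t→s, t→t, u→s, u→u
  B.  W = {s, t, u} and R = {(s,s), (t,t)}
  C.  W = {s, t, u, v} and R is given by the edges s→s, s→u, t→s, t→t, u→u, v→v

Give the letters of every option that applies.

The schema p → Pp is the dual of axiom T; it is valid on a frame iff R is reflexive.
(A) R is reflexive (each world relates to itself), so the schema is valid here.
(B) R is not reflexive (not u R u), so the schema fails here.
(C) R is reflexive (each world relates to itself), so the schema is valid here.

B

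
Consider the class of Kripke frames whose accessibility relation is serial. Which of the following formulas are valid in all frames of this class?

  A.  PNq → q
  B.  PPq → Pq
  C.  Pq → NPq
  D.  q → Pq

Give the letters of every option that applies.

(A) PNq → q (the dual of axiom B) characterises the symmetric frames. Such an R need not be symmetric — not valid.
(B) PPq → Pq is the dual of axiom 4, which corresponds to transitivity. Such an R need not be transitive — not valid.
(C) Pq → NPq is axiom 5; it is valid on a frame exactly when R is euclidean. Such an R need not be euclidean, so not valid.
(D) q → Pq is the dual of axiom T, which corresponds to reflexivity. Such an R need not be reflexive — not valid.

none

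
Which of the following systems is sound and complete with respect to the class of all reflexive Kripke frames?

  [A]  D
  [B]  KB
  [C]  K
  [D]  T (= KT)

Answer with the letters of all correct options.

(A) D is determined by the class of serial frames.
(B) KB is determined by the class of symmetric frames.
(C) K is determined by the class of arbitrary frames.
(D) T (= KT) is determined by exactly this class.

D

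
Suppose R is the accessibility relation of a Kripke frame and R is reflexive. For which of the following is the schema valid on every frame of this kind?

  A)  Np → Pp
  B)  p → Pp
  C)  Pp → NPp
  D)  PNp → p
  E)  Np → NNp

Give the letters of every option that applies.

A, B

A reflexive relation is serial.
(A) Np → Pp is axiom D; it is valid on a frame exactly when R is serial. Every such R is serial, so valid.
(B) p → Pp is the dual of axiom T, which corresponds to reflexivity. Every such R is reflexive — valid.
(C) Pp → NPp is axiom 5, which corresponds to the euclidean property. Such an R need not be euclidean — not valid.
(D) PNp → p is the dual of axiom B; it is valid on a frame exactly when R is symmetric. Such an R need not be symmetric, so not valid.
(E) axiom 4: valid iff R is transitive. Such an R need not be transitive — not valid.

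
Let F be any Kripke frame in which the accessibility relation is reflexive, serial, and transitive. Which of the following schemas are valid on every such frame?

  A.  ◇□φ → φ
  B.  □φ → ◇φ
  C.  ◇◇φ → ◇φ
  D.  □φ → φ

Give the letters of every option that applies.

B, C, D

(A) ◇□φ → φ is the dual of axiom B, which corresponds to symmetry. Such an R need not be symmetric — not valid.
(B) □φ → ◇φ is axiom D, which corresponds to seriality. Every such R is serial — valid.
(C) ◇◇φ → ◇φ is the dual of axiom 4, which corresponds to transitivity. Every such R is transitive — valid.
(D) axiom T: valid iff R is reflexive. Every such R is reflexive — valid.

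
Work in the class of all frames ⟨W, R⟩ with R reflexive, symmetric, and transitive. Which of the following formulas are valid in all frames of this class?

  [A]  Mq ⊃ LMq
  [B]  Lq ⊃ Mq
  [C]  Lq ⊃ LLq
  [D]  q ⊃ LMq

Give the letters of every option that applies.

A relation that is reflexive, symmetric, and transitive is also euclidean and serial.
(A) Mq ⊃ LMq (axiom 5) characterises the euclidean frames. Every such R is euclidean — valid.
(B) Lq ⊃ Mq is axiom D; it is valid on a frame exactly when R is serial. Every such R is serial, so valid.
(C) axiom 4: valid iff R is transitive. Every such R is transitive — valid.
(D) q ⊃ LMq (axiom B) characterises the symmetric frames. Every such R is symmetric — valid.

A, B, C, D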